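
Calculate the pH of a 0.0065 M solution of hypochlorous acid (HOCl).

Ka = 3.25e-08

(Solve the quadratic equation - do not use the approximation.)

x² + Ka×x - Ka×C = 0. Using quadratic formula: [H⁺] = 1.4518e-05

pH = 4.84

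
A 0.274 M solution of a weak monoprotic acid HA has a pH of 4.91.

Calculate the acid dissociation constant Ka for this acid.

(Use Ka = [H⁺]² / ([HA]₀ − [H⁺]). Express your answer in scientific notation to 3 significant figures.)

[H⁺] = 10^(−pH) = 10^(−4.91) = 1.230e-05 M. For HA ⇌ H⁺ + A⁻, Ka = [H⁺][A⁻]/[HA] = [H⁺]² / ([HA]₀ − [H⁺]) = (1.230e-05)² / (0.274 − 1.230e-05) = 5.52e-10.

K_a = 5.52e-10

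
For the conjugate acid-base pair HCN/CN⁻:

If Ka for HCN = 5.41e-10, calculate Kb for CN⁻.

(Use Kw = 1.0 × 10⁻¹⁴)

For a conjugate pair Ka × Kb = Kw, so Kb = Kw/Ka = 1.0 × 10⁻¹⁴ / 5.41e-10 = 1.85e-05.

K_b = 1.85e-05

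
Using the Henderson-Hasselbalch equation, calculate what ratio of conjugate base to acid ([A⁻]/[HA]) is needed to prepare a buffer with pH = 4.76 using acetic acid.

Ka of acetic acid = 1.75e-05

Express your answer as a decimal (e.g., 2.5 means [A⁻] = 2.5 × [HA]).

pKa = -log(1.75e-05) = 4.7570. pH = pKa + log([A⁻]/[HA]), so log([A⁻]/[HA]) = pH − pKa = 4.76 − 4.7570 = 0.0030. [A⁻]/[HA] = 10^(0.0030) = 1.01

[A⁻]/[HA] = 1.01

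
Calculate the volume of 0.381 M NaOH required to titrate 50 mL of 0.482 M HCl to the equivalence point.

At equivalence: moles acid = moles base. moles HCl = 0.482 × 50/1000 = 0.0241 mol. V_base = moles / 0.381 × 1000 = 63.3 mL.

V_{base} = 63.3 mL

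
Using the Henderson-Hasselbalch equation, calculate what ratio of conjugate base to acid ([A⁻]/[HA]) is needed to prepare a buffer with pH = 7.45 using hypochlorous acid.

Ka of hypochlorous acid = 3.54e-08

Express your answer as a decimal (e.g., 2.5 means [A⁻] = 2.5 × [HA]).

pKa = -log(3.54e-08) = 7.4510. pH = pKa + log([A⁻]/[HA]), so log([A⁻]/[HA]) = pH − pKa = 7.45 − 7.4510 = -0.0010. [A⁻]/[HA] = 10^(-0.0010) = 0.998

[A⁻]/[HA] = 0.998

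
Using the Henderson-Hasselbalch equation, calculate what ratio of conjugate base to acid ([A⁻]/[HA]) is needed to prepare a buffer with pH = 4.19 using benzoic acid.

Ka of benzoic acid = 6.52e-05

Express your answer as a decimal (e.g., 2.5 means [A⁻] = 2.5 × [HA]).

pKa = -log(6.52e-05) = 4.1858. pH = pKa + log([A⁻]/[HA]), so log([A⁻]/[HA]) = pH − pKa = 4.19 − 4.1858 = 0.0042. [A⁻]/[HA] = 10^(0.0042) = 1.01

[A⁻]/[HA] = 1.01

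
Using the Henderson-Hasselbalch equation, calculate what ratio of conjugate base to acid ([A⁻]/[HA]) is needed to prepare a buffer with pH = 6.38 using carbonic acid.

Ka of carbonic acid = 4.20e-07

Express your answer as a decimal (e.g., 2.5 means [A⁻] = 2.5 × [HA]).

pKa = -log(4.20e-07) = 6.3768. pH = pKa + log([A⁻]/[HA]), so log([A⁻]/[HA]) = pH − pKa = 6.38 − 6.3768 = 0.0032. [A⁻]/[HA] = 10^(0.0032) = 1.01

[A⁻]/[HA] = 1.01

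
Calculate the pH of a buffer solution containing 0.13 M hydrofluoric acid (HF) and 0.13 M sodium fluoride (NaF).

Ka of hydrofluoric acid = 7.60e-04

pKa = -log(7.60e-04) = 3.12. pH = pKa + log([A⁻]/[HA]) = 3.12 + log(0.13/0.13)

pH = 3.12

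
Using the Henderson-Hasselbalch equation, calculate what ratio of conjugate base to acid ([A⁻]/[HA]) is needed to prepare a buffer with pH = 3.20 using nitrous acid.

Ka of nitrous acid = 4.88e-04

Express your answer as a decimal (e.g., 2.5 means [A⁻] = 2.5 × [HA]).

pKa = -log(4.88e-04) = 3.3116. pH = pKa + log([A⁻]/[HA]), so log([A⁻]/[HA]) = pH − pKa = 3.20 − 3.3116 = -0.1116. [A⁻]/[HA] = 10^(-0.1116) = 0.773

[A⁻]/[HA] = 0.773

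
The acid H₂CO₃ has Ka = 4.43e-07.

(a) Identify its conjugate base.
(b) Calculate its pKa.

(a) The conjugate base is formed by removing one H⁺ from H₂CO₃, giving HCO₃⁻. (b) pKa = -log(Ka) = -log(4.43e-07) = 6.35.

Conjugate base: HCO₃⁻; pK_a = 6.35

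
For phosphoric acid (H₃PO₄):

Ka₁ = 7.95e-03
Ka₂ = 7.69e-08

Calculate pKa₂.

pKa₂ = -log(Ka₂) = -log(7.69e-08) = 7.11.

pK_{a2} = 7.11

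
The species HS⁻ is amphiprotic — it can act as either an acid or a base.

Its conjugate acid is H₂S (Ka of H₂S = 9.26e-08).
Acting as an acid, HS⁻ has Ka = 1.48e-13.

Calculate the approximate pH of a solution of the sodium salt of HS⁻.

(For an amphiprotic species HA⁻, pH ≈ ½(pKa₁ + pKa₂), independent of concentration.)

pKa₁ = -log(9.26e-08) = 7.03; pKa₂ = -log(1.48e-13) = 12.83. For an amphiprotic species, pH ≈ ½(pKa₁ + pKa₂) = ½(7.03 + 12.83) = 9.93.

pH = 9.93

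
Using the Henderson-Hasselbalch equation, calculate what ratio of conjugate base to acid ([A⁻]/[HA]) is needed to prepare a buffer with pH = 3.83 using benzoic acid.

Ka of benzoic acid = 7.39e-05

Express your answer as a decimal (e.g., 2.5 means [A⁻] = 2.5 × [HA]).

pKa = -log(7.39e-05) = 4.1314. pH = pKa + log([A⁻]/[HA]), so log([A⁻]/[HA]) = pH − pKa = 3.83 − 4.1314 = -0.3014. [A⁻]/[HA] = 10^(-0.3014) = 0.500

[A⁻]/[HA] = 0.500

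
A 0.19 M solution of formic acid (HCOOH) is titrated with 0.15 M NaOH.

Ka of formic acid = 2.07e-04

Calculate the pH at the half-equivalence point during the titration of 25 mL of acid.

At half-equivalence [HA] = [A⁻], so Henderson-Hasselbalch gives pH = pKa = -log(2.07e-04) = 3.68.

pH = pKa = 3.68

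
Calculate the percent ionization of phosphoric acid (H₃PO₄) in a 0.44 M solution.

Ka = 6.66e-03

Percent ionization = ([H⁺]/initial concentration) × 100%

Using Ka equilibrium: x² + Ka×x - Ka×C = 0. Solving: [H⁺] = 5.0905e-02. Percent = (5.0905e-02/0.44) × 100

Percent ionization = 11.6%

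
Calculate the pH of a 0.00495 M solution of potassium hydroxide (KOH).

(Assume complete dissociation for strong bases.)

[OH⁻] = 0.00495 M for strong base. pOH = -log[OH⁻] = 2.31, pH = 14 - pOH

pH = 11.69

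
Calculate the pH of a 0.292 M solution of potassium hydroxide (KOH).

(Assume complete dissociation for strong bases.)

[OH⁻] = 0.292 M for strong base. pOH = -log[OH⁻] = 0.53, pH = 14 - pOH

pH = 13.47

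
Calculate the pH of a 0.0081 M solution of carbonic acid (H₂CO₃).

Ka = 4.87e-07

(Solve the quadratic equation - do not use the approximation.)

x² + Ka×x - Ka×C = 0. Using quadratic formula: [H⁺] = 6.2564e-05

pH = 4.20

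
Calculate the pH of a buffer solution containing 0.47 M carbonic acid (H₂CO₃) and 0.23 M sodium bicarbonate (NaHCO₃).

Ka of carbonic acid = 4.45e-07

pKa = -log(4.45e-07) = 6.35. pH = pKa + log([A⁻]/[HA]) = 6.35 + log(0.23/0.47)

pH = 6.04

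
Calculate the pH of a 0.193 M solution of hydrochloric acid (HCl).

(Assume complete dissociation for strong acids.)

[H⁺] = 0.193 M for strong acid. pH = -log[H⁺] = -log(0.193)

pH = 0.71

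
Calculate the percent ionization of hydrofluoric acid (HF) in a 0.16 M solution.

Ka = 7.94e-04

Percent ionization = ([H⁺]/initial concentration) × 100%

Using Ka equilibrium: x² + Ka×x - Ka×C = 0. Solving: [H⁺] = 1.0881e-02. Percent = (1.0881e-02/0.16) × 100

Percent ionization = 6.8%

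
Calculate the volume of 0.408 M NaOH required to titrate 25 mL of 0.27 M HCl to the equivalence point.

At equivalence: moles acid = moles base. moles HCl = 0.27 × 25/1000 = 0.00675 mol. V_base = moles / 0.408 × 1000 = 16.5 mL.

V_{base} = 16.5 mL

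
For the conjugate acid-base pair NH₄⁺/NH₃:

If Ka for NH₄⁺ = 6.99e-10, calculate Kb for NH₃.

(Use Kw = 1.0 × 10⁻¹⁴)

For a conjugate pair Ka × Kb = Kw, so Kb = Kw/Ka = 1.0 × 10⁻¹⁴ / 6.99e-10 = 1.43e-05.

K_b = 1.43e-05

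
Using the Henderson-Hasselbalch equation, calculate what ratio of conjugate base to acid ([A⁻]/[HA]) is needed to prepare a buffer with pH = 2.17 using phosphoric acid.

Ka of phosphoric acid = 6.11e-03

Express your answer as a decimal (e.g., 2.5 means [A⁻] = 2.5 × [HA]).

pKa = -log(6.11e-03) = 2.2140. pH = pKa + log([A⁻]/[HA]), so log([A⁻]/[HA]) = pH − pKa = 2.17 − 2.2140 = -0.0440. [A⁻]/[HA] = 10^(-0.0440) = 0.904

[A⁻]/[HA] = 0.904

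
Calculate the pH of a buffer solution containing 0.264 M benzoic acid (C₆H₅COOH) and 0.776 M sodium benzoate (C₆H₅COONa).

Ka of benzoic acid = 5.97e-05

pKa = -log(5.97e-05) = 4.22. pH = pKa + log([A⁻]/[HA]) = 4.22 + log(0.776/0.264)

pH = 4.69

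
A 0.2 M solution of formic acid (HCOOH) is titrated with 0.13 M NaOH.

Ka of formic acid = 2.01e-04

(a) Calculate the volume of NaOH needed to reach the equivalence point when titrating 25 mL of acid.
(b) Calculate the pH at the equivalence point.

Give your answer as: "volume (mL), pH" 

moles acid = 0.2 × 25/1000 = 0.005 mol; V_base = moles/0.13 × 1000 = 38.5 mL. At equivalence only the conjugate base is present: [A⁻] = 0.005/0.063 = 7.8788e-02 M. Kb = Kw/Ka = 4.98e-11; [OH⁻] = √(Kb × [A⁻]) = 1.9798e-06; pOH = 5.70; pH = 14 - pOH = 8.30.

V = 38.5 mL, pH = 8.30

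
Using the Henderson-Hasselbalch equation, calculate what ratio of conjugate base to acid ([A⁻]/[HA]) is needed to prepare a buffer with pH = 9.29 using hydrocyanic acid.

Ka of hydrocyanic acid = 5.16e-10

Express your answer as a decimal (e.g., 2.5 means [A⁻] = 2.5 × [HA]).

pKa = -log(5.16e-10) = 9.2874. pH = pKa + log([A⁻]/[HA]), so log([A⁻]/[HA]) = pH − pKa = 9.29 − 9.2874 = 0.0026. [A⁻]/[HA] = 10^(0.0026) = 1.01

[A⁻]/[HA] = 1.01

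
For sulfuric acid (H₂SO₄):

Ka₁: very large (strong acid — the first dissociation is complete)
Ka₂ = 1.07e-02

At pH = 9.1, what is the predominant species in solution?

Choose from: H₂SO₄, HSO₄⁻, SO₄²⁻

The first dissociation is complete, so H₂SO₄ itself is never the predominant species in water; pKa₂ = -log(1.07e-02) = 1.97. For a polyprotic acid the predominant species crosses at each pKa: below pKa_n the protonated form dominates, above it the deprotonated form does. At pH = 9.1, the predominant species is SO₄²⁻.

SO₄²⁻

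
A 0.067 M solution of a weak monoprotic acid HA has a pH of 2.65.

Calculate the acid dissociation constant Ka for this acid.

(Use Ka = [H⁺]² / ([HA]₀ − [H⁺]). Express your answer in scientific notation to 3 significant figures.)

[H⁺] = 10^(−pH) = 10^(−2.65) = 2.239e-03 M. For HA ⇌ H⁺ + A⁻, Ka = [H⁺][A⁻]/[HA] = [H⁺]² / ([HA]₀ − [H⁺]) = (2.239e-03)² / (0.067 − 2.239e-03) = 7.74e-05.

K_a = 7.74e-05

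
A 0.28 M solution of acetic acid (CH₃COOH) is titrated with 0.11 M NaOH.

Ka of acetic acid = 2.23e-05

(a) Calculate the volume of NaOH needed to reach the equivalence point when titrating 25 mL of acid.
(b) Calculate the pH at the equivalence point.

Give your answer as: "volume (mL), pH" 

moles acid = 0.28 × 25/1000 = 0.007 mol; V_base = moles/0.11 × 1000 = 63.6 mL. At equivalence only the conjugate base is present: [A⁻] = 0.007/0.089 = 7.8974e-02 M. Kb = Kw/Ka = 4.48e-10; [OH⁻] = √(Kb × [A⁻]) = 5.9510e-06; pOH = 5.23; pH = 14 - pOH = 8.77.

V = 63.6 mL, pH = 8.77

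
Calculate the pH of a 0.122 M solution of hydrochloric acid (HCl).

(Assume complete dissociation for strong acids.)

[H⁺] = 0.122 M for strong acid. pH = -log[H⁺] = -log(0.122)

pH = 0.91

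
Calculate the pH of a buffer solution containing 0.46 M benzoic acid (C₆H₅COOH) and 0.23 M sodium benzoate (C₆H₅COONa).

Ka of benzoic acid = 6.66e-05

pKa = -log(6.66e-05) = 4.18. pH = pKa + log([A⁻]/[HA]) = 4.18 + log(0.23/0.46)

pH = 3.88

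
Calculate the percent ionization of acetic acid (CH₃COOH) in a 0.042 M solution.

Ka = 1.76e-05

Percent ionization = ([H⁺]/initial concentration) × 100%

Using Ka equilibrium: x² + Ka×x - Ka×C = 0. Solving: [H⁺] = 8.5101e-04. Percent = (8.5101e-04/0.042) × 100

Percent ionization = 2.03%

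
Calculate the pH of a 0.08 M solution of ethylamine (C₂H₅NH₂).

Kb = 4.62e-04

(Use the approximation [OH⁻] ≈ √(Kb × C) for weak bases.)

[OH⁻] = √(Kb × C) = √(4.62e-04 × 0.08) = 6.0795e-03. pOH = 2.22, pH = 14 - pOH

pH = 11.78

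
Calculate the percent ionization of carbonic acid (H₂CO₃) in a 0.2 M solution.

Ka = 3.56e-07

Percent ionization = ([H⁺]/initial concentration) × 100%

Using Ka equilibrium: x² + Ka×x - Ka×C = 0. Solving: [H⁺] = 2.6666e-04. Percent = (2.6666e-04/0.2) × 100

Percent ionization = 0.133%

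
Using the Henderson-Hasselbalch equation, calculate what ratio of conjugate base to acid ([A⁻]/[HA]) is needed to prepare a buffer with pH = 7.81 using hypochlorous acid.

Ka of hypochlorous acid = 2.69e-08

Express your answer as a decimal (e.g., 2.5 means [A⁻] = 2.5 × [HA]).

pKa = -log(2.69e-08) = 7.5702. pH = pKa + log([A⁻]/[HA]), so log([A⁻]/[HA]) = pH − pKa = 7.81 − 7.5702 = 0.2398. [A⁻]/[HA] = 10^(0.2398) = 1.74

[A⁻]/[HA] = 1.74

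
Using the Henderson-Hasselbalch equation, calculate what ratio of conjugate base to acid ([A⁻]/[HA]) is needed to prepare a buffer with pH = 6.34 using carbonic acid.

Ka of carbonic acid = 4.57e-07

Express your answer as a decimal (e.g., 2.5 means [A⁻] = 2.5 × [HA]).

pKa = -log(4.57e-07) = 6.3401. pH = pKa + log([A⁻]/[HA]), so log([A⁻]/[HA]) = pH − pKa = 6.34 − 6.3401 = -0.0001. [A⁻]/[HA] = 10^(-0.0001) = 1.00

[A⁻]/[HA] = 1.00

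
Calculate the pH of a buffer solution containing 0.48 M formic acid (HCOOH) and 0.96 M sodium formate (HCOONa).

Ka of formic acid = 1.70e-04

pKa = -log(1.70e-04) = 3.77. pH = pKa + log([A⁻]/[HA]) = 3.77 + log(0.96/0.48)

pH = 4.07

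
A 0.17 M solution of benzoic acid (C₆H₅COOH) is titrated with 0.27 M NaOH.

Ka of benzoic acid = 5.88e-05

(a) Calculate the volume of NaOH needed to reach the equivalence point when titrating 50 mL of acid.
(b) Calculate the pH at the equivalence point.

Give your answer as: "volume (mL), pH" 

moles acid = 0.17 × 50/1000 = 0.0085 mol; V_base = moles/0.27 × 1000 = 31.5 mL. At equivalence only the conjugate base is present: [A⁻] = 0.0085/0.081 = 1.0432e-01 M. Kb = Kw/Ka = 1.70e-10; [OH⁻] = √(Kb × [A⁻]) = 4.2120e-06; pOH = 5.38; pH = 14 - pOH = 8.62.

V = 31.5 mL, pH = 8.62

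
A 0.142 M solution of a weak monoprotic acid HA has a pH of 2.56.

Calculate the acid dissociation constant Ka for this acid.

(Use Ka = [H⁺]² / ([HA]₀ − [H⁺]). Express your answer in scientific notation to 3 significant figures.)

[H⁺] = 10^(−pH) = 10^(−2.56) = 2.754e-03 M. For HA ⇌ H⁺ + A⁻, Ka = [H⁺][A⁻]/[HA] = [H⁺]² / ([HA]₀ − [H⁺]) = (2.754e-03)² / (0.142 − 2.754e-03) = 5.45e-05.

K_a = 5.45e-05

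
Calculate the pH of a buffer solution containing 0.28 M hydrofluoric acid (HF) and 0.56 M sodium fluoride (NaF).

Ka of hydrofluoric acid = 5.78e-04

pKa = -log(5.78e-04) = 3.24. pH = pKa + log([A⁻]/[HA]) = 3.24 + log(0.56/0.28)

pH = 3.54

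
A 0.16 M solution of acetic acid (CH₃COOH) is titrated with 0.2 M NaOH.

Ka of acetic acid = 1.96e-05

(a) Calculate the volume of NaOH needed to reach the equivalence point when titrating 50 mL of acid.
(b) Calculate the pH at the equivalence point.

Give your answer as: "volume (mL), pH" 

moles acid = 0.16 × 50/1000 = 0.008 mol; V_base = moles/0.2 × 1000 = 40.0 mL. At equivalence only the conjugate base is present: [A⁻] = 0.008/0.090 = 8.8889e-02 M. Kb = Kw/Ka = 5.10e-10; [OH⁻] = √(Kb × [A⁻]) = 6.7344e-06; pOH = 5.17; pH = 14 - pOH = 8.83.

V = 40.0 mL, pH = 8.83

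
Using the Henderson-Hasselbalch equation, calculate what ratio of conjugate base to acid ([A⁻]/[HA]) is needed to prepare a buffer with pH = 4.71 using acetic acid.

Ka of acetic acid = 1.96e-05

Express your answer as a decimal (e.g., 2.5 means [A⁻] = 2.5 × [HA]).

pKa = -log(1.96e-05) = 4.7077. pH = pKa + log([A⁻]/[HA]), so log([A⁻]/[HA]) = pH − pKa = 4.71 − 4.7077 = 0.0023. [A⁻]/[HA] = 10^(0.0023) = 1.01

[A⁻]/[HA] = 1.01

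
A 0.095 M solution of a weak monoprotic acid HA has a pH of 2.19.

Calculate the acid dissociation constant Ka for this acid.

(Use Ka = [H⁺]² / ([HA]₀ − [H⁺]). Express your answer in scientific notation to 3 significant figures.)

[H⁺] = 10^(−pH) = 10^(−2.19) = 6.457e-03 M. For HA ⇌ H⁺ + A⁻, Ka = [H⁺][A⁻]/[HA] = [H⁺]² / ([HA]₀ − [H⁺]) = (6.457e-03)² / (0.095 − 6.457e-03) = 4.71e-04.

K_a = 4.71e-04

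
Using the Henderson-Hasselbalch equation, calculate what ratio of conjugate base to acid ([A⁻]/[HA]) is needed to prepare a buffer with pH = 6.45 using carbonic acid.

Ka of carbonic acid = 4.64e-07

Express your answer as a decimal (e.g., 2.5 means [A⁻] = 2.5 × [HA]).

pKa = -log(4.64e-07) = 6.3335. pH = pKa + log([A⁻]/[HA]), so log([A⁻]/[HA]) = pH − pKa = 6.45 − 6.3335 = 0.1165. [A⁻]/[HA] = 10^(0.1165) = 1.31

[A⁻]/[HA] = 1.31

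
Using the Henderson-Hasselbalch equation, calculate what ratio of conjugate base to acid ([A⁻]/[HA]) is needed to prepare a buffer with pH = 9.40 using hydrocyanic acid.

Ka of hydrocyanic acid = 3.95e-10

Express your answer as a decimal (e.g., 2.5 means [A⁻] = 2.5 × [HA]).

pKa = -log(3.95e-10) = 9.4034. pH = pKa + log([A⁻]/[HA]), so log([A⁻]/[HA]) = pH − pKa = 9.40 − 9.4034 = -0.0034. [A⁻]/[HA] = 10^(-0.0034) = 0.992

[A⁻]/[HA] = 0.992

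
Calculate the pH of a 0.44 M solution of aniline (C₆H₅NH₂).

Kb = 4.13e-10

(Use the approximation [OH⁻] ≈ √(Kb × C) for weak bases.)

[OH⁻] = √(Kb × C) = √(4.13e-10 × 0.44) = 1.3480e-05. pOH = 4.87, pH = 14 - pOH

pH = 9.13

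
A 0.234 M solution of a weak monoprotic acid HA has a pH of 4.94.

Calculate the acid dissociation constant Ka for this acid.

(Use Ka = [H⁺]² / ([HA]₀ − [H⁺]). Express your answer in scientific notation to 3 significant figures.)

[H⁺] = 10^(−pH) = 10^(−4.94) = 1.148e-05 M. For HA ⇌ H⁺ + A⁻, Ka = [H⁺][A⁻]/[HA] = [H⁺]² / ([HA]₀ − [H⁺]) = (1.148e-05)² / (0.234 − 1.148e-05) = 5.63e-10.

K_a = 5.63e-10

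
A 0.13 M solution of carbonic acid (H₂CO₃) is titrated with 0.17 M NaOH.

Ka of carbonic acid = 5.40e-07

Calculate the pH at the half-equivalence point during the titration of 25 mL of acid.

At half-equivalence [HA] = [A⁻], so Henderson-Hasselbalch gives pH = pKa = -log(5.40e-07) = 6.27.

pH = pKa = 6.27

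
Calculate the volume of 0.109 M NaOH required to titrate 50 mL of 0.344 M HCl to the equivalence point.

At equivalence: moles acid = moles base. moles HCl = 0.344 × 50/1000 = 0.0172 mol. V_base = moles / 0.109 × 1000 = 157.8 mL.

V_{base} = 157.8 mL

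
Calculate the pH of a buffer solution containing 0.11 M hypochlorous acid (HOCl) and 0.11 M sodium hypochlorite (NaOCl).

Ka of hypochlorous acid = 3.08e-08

pKa = -log(3.08e-08) = 7.51. pH = pKa + log([A⁻]/[HA]) = 7.51 + log(0.11/0.11)

pH = 7.51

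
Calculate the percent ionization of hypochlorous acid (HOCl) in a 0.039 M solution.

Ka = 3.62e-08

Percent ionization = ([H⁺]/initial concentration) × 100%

Using Ka equilibrium: x² + Ka×x - Ka×C = 0. Solving: [H⁺] = 3.7556e-05. Percent = (3.7556e-05/0.039) × 100

Percent ionization = 0.0963%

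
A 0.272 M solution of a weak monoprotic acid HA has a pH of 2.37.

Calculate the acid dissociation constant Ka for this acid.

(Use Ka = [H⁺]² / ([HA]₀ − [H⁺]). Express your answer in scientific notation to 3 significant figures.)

[H⁺] = 10^(−pH) = 10^(−2.37) = 4.266e-03 M. For HA ⇌ H⁺ + A⁻, Ka = [H⁺][A⁻]/[HA] = [H⁺]² / ([HA]₀ − [H⁺]) = (4.266e-03)² / (0.272 − 4.266e-03) = 6.80e-05.

K_a = 6.80e-05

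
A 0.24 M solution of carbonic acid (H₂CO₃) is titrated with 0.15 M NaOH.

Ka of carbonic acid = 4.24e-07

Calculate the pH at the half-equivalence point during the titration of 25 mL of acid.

At half-equivalence [HA] = [A⁻], so Henderson-Hasselbalch gives pH = pKa = -log(4.24e-07) = 6.37.

pH = pKa = 6.37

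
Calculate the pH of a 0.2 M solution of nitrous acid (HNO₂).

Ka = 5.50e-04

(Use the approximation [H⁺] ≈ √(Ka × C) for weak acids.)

[H⁺] = √(Ka × C) = √(5.50e-04 × 0.2) = 1.0488e-02. pH = -log(1.0488e-02)

pH = 1.98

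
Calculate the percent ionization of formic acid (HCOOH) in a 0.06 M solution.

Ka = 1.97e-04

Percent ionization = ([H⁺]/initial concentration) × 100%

Using Ka equilibrium: x² + Ka×x - Ka×C = 0. Solving: [H⁺] = 3.3409e-03. Percent = (3.3409e-03/0.06) × 100

Percent ionization = 5.57%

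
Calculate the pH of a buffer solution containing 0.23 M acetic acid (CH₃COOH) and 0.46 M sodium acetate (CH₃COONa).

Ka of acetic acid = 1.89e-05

pKa = -log(1.89e-05) = 4.72. pH = pKa + log([A⁻]/[HA]) = 4.72 + log(0.46/0.23)

pH = 5.02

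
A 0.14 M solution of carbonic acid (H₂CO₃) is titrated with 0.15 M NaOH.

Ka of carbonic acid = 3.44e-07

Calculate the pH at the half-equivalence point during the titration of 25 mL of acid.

At half-equivalence [HA] = [A⁻], so Henderson-Hasselbalch gives pH = pKa = -log(3.44e-07) = 6.46.

pH = pKa = 6.46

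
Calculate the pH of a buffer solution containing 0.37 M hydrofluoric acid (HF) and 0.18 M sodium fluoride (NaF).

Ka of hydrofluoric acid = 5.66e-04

pKa = -log(5.66e-04) = 3.25. pH = pKa + log([A⁻]/[HA]) = 3.25 + log(0.18/0.37)

pH = 2.93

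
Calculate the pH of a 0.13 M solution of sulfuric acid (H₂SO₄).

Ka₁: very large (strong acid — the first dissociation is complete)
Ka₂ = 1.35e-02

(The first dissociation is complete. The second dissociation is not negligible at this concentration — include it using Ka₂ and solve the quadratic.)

First dissociation is complete: [H⁺]₀ = [HSO₄⁻]₀ = C = 0.13 M. Second dissociation HSO₄⁻ ⇌ H⁺ + SO₄²⁻: let x = [SO₄²⁻]. Ka₂ = (C + x)·x / (C − x) = 1.35e-02 → x² + (C + Ka₂)·x − Ka₂·C = 0 → x² + 0.14350·x − 1.755e-03 = 0. x = (−0.14350 + √(0.14350² + 4 × 1.755e-03)) / 2 = 1.1335e-02 M. [H⁺] = C + x = 0.13 + 1.1335e-02 = 1.4133e-01 M. pH = -log(1.4133e-01) = 0.85.

pH = 0.85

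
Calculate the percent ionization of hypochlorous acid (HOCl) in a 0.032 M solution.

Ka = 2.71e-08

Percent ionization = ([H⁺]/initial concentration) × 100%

Using Ka equilibrium: x² + Ka×x - Ka×C = 0. Solving: [H⁺] = 2.9435e-05. Percent = (2.9435e-05/0.032) × 100

Percent ionization = 0.092%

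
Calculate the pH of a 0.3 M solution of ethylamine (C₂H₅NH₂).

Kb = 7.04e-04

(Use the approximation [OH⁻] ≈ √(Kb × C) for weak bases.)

[OH⁻] = √(Kb × C) = √(7.04e-04 × 0.3) = 1.4533e-02. pOH = 1.84, pH = 14 - pOH

pH = 12.16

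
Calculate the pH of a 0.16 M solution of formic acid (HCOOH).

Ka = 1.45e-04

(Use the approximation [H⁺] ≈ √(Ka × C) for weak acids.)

[H⁺] = √(Ka × C) = √(1.45e-04 × 0.16) = 4.8166e-03. pH = -log(4.8166e-03)

pH = 2.32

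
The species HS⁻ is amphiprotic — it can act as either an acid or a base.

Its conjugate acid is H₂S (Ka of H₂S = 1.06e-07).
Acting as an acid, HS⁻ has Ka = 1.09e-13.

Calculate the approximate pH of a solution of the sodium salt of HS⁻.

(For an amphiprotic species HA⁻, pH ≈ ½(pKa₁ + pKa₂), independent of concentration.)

pKa₁ = -log(1.06e-07) = 6.97; pKa₂ = -log(1.09e-13) = 12.96. For an amphiprotic species, pH ≈ ½(pKa₁ + pKa₂) = ½(6.97 + 12.96) = 9.97.

pH = 9.97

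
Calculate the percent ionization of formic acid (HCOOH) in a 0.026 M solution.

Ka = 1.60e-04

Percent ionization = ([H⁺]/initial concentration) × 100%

Using Ka equilibrium: x² + Ka×x - Ka×C = 0. Solving: [H⁺] = 1.9612e-03. Percent = (1.9612e-03/0.026) × 100

Percent ionization = 7.54%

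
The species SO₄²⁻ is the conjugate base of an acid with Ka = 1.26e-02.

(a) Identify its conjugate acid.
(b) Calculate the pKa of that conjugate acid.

(a) The conjugate acid is formed by adding one H⁺ to SO₄²⁻, giving HSO₄⁻. (b) pKa = -log(Ka) = -log(1.26e-02) = 1.90.

Conjugate acid: HSO₄⁻; pK_a = 1.90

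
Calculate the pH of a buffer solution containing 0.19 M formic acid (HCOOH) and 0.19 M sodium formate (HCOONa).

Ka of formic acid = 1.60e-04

pKa = -log(1.60e-04) = 3.80. pH = pKa + log([A⁻]/[HA]) = 3.80 + log(0.19/0.19)

pH = 3.80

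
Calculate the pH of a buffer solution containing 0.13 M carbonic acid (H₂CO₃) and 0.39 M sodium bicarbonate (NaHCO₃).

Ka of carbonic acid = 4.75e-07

pKa = -log(4.75e-07) = 6.32. pH = pKa + log([A⁻]/[HA]) = 6.32 + log(0.39/0.13)

pH = 6.80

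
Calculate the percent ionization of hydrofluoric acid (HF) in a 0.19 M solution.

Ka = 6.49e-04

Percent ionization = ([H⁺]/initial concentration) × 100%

Using Ka equilibrium: x² + Ka×x - Ka×C = 0. Solving: [H⁺] = 1.0785e-02. Percent = (1.0785e-02/0.19) × 100

Percent ionization = 5.68%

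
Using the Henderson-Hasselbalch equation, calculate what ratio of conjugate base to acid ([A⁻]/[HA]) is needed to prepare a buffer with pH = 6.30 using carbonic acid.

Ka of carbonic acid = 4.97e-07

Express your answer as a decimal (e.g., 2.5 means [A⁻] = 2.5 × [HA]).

pKa = -log(4.97e-07) = 6.3036. pH = pKa + log([A⁻]/[HA]), so log([A⁻]/[HA]) = pH − pKa = 6.30 − 6.3036 = -0.0036. [A⁻]/[HA] = 10^(-0.0036) = 0.992

[A⁻]/[HA] = 0.992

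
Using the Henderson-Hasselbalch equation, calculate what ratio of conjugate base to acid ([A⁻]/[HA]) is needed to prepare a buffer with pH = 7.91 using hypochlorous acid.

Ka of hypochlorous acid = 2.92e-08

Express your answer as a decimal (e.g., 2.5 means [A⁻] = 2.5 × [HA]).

pKa = -log(2.92e-08) = 7.5346. pH = pKa + log([A⁻]/[HA]), so log([A⁻]/[HA]) = pH − pKa = 7.91 − 7.5346 = 0.3754. [A⁻]/[HA] = 10^(0.3754) = 2.37

[A⁻]/[HA] = 2.37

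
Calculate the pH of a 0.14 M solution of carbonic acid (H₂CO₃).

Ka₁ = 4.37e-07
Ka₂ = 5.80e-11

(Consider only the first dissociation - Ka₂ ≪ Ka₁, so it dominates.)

First dissociation dominates. From Ka₁ = [H⁺][HA⁻]/[H₂A], x² + Ka₁·x − Ka₁·C = 0 with C = 0.14 M and Ka₁ = 4.37e-07. Solving: [H⁺] = (−Ka₁ + √(Ka₁² + 4·Ka₁·C)) / 2 = 2.4713e-04 M. pH = -log(2.4713e-04) = 3.61.

pH = 3.61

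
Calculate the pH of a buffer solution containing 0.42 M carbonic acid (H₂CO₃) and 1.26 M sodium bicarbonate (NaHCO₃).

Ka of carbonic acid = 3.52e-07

pKa = -log(3.52e-07) = 6.45. pH = pKa + log([A⁻]/[HA]) = 6.45 + log(1.26/0.42)

pH = 6.93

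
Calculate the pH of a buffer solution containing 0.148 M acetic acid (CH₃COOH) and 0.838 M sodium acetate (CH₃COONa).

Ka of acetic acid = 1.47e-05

pKa = -log(1.47e-05) = 4.83. pH = pKa + log([A⁻]/[HA]) = 4.83 + log(0.838/0.148)

pH = 5.59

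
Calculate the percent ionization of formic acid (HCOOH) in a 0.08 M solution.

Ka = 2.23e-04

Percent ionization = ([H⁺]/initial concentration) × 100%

Using Ka equilibrium: x² + Ka×x - Ka×C = 0. Solving: [H⁺] = 4.1137e-03. Percent = (4.1137e-03/0.08) × 100

Percent ionization = 5.14%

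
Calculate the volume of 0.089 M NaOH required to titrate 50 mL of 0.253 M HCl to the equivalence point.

At equivalence: moles acid = moles base. moles HCl = 0.253 × 50/1000 = 0.01265 mol. V_base = moles / 0.089 × 1000 = 142.1 mL.

V_{base} = 142.1 mL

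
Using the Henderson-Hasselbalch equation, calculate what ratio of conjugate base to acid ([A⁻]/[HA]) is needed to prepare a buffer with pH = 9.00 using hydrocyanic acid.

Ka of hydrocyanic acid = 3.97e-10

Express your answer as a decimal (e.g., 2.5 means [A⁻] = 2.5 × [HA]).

pKa = -log(3.97e-10) = 9.4012. pH = pKa + log([A⁻]/[HA]), so log([A⁻]/[HA]) = pH − pKa = 9.00 − 9.4012 = -0.4012. [A⁻]/[HA] = 10^(-0.4012) = 0.397

[A⁻]/[HA] = 0.397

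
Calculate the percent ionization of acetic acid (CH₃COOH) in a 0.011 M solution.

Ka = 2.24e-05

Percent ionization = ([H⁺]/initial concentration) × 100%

Using Ka equilibrium: x² + Ka×x - Ka×C = 0. Solving: [H⁺] = 4.8531e-04. Percent = (4.8531e-04/0.011) × 100

Percent ionization = 4.41%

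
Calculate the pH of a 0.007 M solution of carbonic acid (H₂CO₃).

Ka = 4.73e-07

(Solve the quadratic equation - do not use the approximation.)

x² + Ka×x - Ka×C = 0. Using quadratic formula: [H⁺] = 5.7305e-05

pH = 4.24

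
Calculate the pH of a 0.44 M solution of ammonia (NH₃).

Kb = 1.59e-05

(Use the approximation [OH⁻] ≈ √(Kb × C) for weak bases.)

[OH⁻] = √(Kb × C) = √(1.59e-05 × 0.44) = 2.6450e-03. pOH = 2.58, pH = 14 - pOH

pH = 11.42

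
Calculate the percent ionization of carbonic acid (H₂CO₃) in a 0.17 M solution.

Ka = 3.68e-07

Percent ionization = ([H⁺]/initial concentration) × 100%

Using Ka equilibrium: x² + Ka×x - Ka×C = 0. Solving: [H⁺] = 2.4994e-04. Percent = (2.4994e-04/0.17) × 100

Percent ionization = 0.147%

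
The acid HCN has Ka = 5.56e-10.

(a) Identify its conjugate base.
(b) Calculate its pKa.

(a) The conjugate base is formed by removing one H⁺ from HCN, giving CN⁻. (b) pKa = -log(Ka) = -log(5.56e-10) = 9.25.

Conjugate base: CN⁻; pK_a = 9.25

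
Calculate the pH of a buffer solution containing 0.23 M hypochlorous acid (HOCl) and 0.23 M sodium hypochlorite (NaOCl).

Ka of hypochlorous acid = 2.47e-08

pKa = -log(2.47e-08) = 7.61. pH = pKa + log([A⁻]/[HA]) = 7.61 + log(0.23/0.23)

pH = 7.61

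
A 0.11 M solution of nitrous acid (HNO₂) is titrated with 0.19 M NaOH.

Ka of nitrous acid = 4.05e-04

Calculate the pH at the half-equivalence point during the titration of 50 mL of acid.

At half-equivalence [HA] = [A⁻], so Henderson-Hasselbalch gives pH = pKa = -log(4.05e-04) = 3.39.

pH = pKa = 3.39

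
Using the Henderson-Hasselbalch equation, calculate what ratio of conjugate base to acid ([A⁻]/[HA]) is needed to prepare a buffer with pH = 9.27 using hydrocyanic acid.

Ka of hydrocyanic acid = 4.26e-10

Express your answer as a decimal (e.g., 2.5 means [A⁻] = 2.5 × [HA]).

pKa = -log(4.26e-10) = 9.3706. pH = pKa + log([A⁻]/[HA]), so log([A⁻]/[HA]) = pH − pKa = 9.27 − 9.3706 = -0.1006. [A⁻]/[HA] = 10^(-0.1006) = 0.793

[A⁻]/[HA] = 0.793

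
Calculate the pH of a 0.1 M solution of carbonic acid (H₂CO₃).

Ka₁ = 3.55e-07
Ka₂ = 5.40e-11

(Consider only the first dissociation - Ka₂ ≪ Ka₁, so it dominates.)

First dissociation dominates. From Ka₁ = [H⁺][HA⁻]/[H₂A], x² + Ka₁·x − Ka₁·C = 0 with C = 0.1 M and Ka₁ = 3.55e-07. Solving: [H⁺] = (−Ka₁ + √(Ka₁² + 4·Ka₁·C)) / 2 = 1.8824e-04 M. pH = -log(1.8824e-04) = 3.73.

pH = 3.73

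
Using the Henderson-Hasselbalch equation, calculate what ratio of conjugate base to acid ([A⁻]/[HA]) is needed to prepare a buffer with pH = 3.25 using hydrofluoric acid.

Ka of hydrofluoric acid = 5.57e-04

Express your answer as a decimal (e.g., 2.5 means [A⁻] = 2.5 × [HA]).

pKa = -log(5.57e-04) = 3.2541. pH = pKa + log([A⁻]/[HA]), so log([A⁻]/[HA]) = pH − pKa = 3.25 − 3.2541 = -0.0041. [A⁻]/[HA] = 10^(-0.0041) = 0.991

[A⁻]/[HA] = 0.991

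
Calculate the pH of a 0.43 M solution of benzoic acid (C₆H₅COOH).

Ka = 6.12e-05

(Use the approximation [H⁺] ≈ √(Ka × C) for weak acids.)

[H⁺] = √(Ka × C) = √(6.12e-05 × 0.43) = 5.1299e-03. pH = -log(5.1299e-03)

pH = 2.29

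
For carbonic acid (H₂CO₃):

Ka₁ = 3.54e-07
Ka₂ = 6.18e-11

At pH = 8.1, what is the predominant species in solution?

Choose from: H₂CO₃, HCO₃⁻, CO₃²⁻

pKa₁ = 6.45, pKa₂ = 10.21. For a polyprotic acid the predominant species crosses at each pKa: below pKa_n the protonated form dominates, above it the deprotonated form does. At pH = 8.1, the predominant species is HCO₃⁻.

HCO₃⁻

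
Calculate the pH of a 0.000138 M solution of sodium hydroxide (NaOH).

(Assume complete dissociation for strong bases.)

[OH⁻] = 0.000138 M for strong base. pOH = -log[OH⁻] = 3.86, pH = 14 - pOH

pH = 10.14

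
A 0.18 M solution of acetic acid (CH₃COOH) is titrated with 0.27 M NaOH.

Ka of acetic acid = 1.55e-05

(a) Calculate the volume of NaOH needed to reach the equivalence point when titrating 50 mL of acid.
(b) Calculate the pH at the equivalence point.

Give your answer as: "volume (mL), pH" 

moles acid = 0.18 × 50/1000 = 0.009 mol; V_base = moles/0.27 × 1000 = 33.3 mL. At equivalence only the conjugate base is present: [A⁻] = 0.009/0.083 = 1.0800e-01 M. Kb = Kw/Ka = 6.45e-10; [OH⁻] = √(Kb × [A⁻]) = 8.3473e-06; pOH = 5.08; pH = 14 - pOH = 8.92.

V = 33.3 mL, pH = 8.92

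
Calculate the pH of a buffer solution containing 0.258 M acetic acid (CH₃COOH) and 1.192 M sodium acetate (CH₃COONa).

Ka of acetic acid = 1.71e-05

pKa = -log(1.71e-05) = 4.77. pH = pKa + log([A⁻]/[HA]) = 4.77 + log(1.192/0.258)

pH = 5.43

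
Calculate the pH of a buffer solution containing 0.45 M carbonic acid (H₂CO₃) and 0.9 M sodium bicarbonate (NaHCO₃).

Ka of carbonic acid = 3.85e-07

pKa = -log(3.85e-07) = 6.41. pH = pKa + log([A⁻]/[HA]) = 6.41 + log(0.9/0.45)

pH = 6.72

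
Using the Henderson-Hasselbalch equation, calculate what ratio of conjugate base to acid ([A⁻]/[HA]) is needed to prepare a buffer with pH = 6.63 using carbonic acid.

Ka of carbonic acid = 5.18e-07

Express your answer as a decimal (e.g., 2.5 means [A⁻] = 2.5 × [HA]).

pKa = -log(5.18e-07) = 6.2857. pH = pKa + log([A⁻]/[HA]), so log([A⁻]/[HA]) = pH − pKa = 6.63 − 6.2857 = 0.3443. [A⁻]/[HA] = 10^(0.3443) = 2.21

[A⁻]/[HA] = 2.21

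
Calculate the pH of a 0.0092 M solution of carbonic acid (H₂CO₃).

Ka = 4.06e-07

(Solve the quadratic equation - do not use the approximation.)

x² + Ka×x - Ka×C = 0. Using quadratic formula: [H⁺] = 6.0914e-05

pH = 4.22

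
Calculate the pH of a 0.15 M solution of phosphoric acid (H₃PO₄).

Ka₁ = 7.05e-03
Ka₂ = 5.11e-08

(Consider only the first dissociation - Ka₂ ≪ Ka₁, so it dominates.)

First dissociation dominates. From Ka₁ = [H⁺][HA⁻]/[H₂A], x² + Ka₁·x − Ka₁·C = 0 with C = 0.15 M and Ka₁ = 7.05e-03. Solving: [H⁺] = (−Ka₁ + √(Ka₁² + 4·Ka₁·C)) / 2 = 2.9185e-02 M. pH = -log(2.9185e-02) = 1.53.

pH = 1.53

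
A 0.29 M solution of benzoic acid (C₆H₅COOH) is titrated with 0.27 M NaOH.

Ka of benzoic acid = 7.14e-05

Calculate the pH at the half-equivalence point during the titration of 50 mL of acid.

At half-equivalence [HA] = [A⁻], so Henderson-Hasselbalch gives pH = pKa = -log(7.14e-05) = 4.15.

pH = pKa = 4.15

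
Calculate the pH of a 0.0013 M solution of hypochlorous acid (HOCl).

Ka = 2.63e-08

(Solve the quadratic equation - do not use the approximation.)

x² + Ka×x - Ka×C = 0. Using quadratic formula: [H⁺] = 5.8341e-06

pH = 5.23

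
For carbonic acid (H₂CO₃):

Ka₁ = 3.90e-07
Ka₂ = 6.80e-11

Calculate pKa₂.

pKa₂ = -log(Ka₂) = -log(6.80e-11) = 10.17.

pK_{a2} = 10.17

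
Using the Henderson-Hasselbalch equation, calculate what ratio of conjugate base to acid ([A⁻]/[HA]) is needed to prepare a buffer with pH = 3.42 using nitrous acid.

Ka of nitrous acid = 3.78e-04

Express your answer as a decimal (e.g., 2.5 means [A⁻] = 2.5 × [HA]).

pKa = -log(3.78e-04) = 3.4225. pH = pKa + log([A⁻]/[HA]), so log([A⁻]/[HA]) = pH − pKa = 3.42 − 3.4225 = -0.0025. [A⁻]/[HA] = 10^(-0.0025) = 0.994

[A⁻]/[HA] = 0.994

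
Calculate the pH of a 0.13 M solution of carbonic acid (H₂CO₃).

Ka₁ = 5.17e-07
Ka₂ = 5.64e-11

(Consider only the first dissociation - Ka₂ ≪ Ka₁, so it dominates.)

First dissociation dominates. From Ka₁ = [H⁺][HA⁻]/[H₂A], x² + Ka₁·x − Ka₁·C = 0 with C = 0.13 M and Ka₁ = 5.17e-07. Solving: [H⁺] = (−Ka₁ + √(Ka₁² + 4·Ka₁·C)) / 2 = 2.5899e-04 M. pH = -log(2.5899e-04) = 3.59.

pH = 3.59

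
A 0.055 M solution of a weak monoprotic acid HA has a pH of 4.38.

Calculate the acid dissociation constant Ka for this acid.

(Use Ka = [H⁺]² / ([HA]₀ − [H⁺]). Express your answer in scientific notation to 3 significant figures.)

[H⁺] = 10^(−pH) = 10^(−4.38) = 4.169e-05 M. For HA ⇌ H⁺ + A⁻, Ka = [H⁺][A⁻]/[HA] = [H⁺]² / ([HA]₀ − [H⁺]) = (4.169e-05)² / (0.055 − 4.169e-05) = 3.16e-08.

K_a = 3.16e-08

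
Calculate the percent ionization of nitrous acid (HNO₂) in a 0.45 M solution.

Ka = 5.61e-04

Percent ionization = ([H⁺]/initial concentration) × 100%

Using Ka equilibrium: x² + Ka×x - Ka×C = 0. Solving: [H⁺] = 1.5611e-02. Percent = (1.5611e-02/0.45) × 100

Percent ionization = 3.47%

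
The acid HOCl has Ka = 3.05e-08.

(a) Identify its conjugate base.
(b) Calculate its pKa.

(a) The conjugate base is formed by removing one H⁺ from HOCl, giving OCl⁻. (b) pKa = -log(Ka) = -log(3.05e-08) = 7.52.

Conjugate base: OCl⁻; pK_a = 7.52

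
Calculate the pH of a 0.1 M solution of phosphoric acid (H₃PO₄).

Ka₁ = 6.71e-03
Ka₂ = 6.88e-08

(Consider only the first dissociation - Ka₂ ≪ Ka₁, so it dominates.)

First dissociation dominates. From Ka₁ = [H⁺][HA⁻]/[H₂A], x² + Ka₁·x − Ka₁·C = 0 with C = 0.1 M and Ka₁ = 6.71e-03. Solving: [H⁺] = (−Ka₁ + √(Ka₁² + 4·Ka₁·C)) / 2 = 2.2765e-02 M. pH = -log(2.2765e-02) = 1.64.

pH = 1.64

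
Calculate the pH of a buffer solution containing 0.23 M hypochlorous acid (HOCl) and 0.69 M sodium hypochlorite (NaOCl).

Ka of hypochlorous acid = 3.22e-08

pKa = -log(3.22e-08) = 7.49. pH = pKa + log([A⁻]/[HA]) = 7.49 + log(0.69/0.23)

pH = 7.97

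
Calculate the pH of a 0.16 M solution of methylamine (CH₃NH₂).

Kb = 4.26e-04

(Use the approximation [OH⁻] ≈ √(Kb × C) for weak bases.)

[OH⁻] = √(Kb × C) = √(4.26e-04 × 0.16) = 8.2559e-03. pOH = 2.08, pH = 14 - pOH

pH = 11.92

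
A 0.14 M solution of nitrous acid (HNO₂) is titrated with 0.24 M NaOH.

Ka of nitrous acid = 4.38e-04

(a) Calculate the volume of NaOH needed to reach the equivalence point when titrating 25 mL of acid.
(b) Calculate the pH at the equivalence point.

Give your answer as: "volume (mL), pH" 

moles acid = 0.14 × 25/1000 = 0.0035 mol; V_base = moles/0.24 × 1000 = 14.6 mL. At equivalence only the conjugate base is present: [A⁻] = 0.0035/0.040 = 8.8421e-02 M. Kb = Kw/Ka = 2.28e-11; [OH⁻] = √(Kb × [A⁻]) = 1.4208e-06; pOH = 5.85; pH = 14 - pOH = 8.15.

V = 14.6 mL, pH = 8.15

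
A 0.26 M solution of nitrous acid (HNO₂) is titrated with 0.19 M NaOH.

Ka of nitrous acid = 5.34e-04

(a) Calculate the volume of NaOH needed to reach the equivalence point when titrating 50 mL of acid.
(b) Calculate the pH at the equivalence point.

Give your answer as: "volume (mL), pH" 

moles acid = 0.26 × 50/1000 = 0.013 mol; V_base = moles/0.19 × 1000 = 68.4 mL. At equivalence only the conjugate base is present: [A⁻] = 0.013/0.118 = 1.0978e-01 M. Kb = Kw/Ka = 1.87e-11; [OH⁻] = √(Kb × [A⁻]) = 1.4338e-06; pOH = 5.84; pH = 14 - pOH = 8.16.

V = 68.4 mL, pH = 8.16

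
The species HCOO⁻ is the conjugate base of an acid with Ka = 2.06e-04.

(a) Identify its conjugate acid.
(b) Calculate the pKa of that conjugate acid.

(a) The conjugate acid is formed by adding one H⁺ to HCOO⁻, giving HCOOH. (b) pKa = -log(Ka) = -log(2.06e-04) = 3.69.

Conjugate acid: HCOOH; pK_a = 3.69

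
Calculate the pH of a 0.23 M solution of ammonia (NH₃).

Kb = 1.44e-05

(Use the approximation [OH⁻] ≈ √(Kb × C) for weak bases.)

[OH⁻] = √(Kb × C) = √(1.44e-05 × 0.23) = 1.8199e-03. pOH = 2.74, pH = 14 - pOH

pH = 11.26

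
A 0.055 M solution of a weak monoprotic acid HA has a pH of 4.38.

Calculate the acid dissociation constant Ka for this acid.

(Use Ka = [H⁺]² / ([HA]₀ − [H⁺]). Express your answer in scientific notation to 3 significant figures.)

[H⁺] = 10^(−pH) = 10^(−4.38) = 4.169e-05 M. For HA ⇌ H⁺ + A⁻, Ka = [H⁺][A⁻]/[HA] = [H⁺]² / ([HA]₀ − [H⁺]) = (4.169e-05)² / (0.055 − 4.169e-05) = 3.16e-08.

K_a = 3.16e-08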